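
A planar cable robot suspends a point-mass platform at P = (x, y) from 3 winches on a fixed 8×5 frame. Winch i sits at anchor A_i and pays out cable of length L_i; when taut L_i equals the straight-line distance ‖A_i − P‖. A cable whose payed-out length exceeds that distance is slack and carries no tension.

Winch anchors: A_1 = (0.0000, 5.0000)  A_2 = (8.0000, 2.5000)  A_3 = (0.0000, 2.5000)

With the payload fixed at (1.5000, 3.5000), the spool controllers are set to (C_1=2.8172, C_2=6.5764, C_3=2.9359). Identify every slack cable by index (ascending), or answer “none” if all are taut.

1, 3

i=1: geometric 2.1213 vs commanded 2.8172 ⇒ slack
i=2: geometric 6.5765 vs commanded 6.5764 ⇒ taut
i=3: geometric 1.8028 vs commanded 2.9359 ⇒ slack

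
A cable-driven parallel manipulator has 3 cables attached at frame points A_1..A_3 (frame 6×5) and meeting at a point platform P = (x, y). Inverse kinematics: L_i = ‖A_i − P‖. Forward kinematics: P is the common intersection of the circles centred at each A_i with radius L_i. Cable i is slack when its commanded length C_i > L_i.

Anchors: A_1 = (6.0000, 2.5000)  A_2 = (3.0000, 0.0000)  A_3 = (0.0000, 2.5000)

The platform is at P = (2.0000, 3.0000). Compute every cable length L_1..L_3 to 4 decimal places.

cable 1: Δx=4.0000, Δy=-0.5000; L_1 = √(Δx²+Δy²) = 4.0311
cable 2: Δx=1.0000, Δy=-3.0000; L_2 = √(Δx²+Δy²) = 3.1623
cable 3: Δx=-2.0000, Δy=-0.5000; L_3 = √(Δx²+Δy²) = 2.0616

(4.0311, 3.1623, 2.0616)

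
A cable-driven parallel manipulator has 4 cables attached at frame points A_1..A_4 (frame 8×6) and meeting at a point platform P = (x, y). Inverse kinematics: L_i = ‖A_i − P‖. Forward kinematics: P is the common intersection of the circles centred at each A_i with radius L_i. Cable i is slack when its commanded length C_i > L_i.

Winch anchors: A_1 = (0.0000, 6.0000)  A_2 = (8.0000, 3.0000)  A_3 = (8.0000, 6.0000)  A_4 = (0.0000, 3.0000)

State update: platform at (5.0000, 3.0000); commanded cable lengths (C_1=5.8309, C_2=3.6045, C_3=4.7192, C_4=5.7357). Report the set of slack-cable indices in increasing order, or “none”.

cable 1: √((-5.0000)²+(3.0000)²)=5.8310, C_1=5.8309: taut
cable 2: √((3.0000)²+(0.0000)²)=3.0000, C_2=3.6045: slack
cable 3: √((3.0000)²+(3.0000)²)=4.2426, C_3=4.7192: slack
cable 4: √((-5.0000)²+(0.0000)²)=5.0000, C_4=5.7357: slack

2, 3, 4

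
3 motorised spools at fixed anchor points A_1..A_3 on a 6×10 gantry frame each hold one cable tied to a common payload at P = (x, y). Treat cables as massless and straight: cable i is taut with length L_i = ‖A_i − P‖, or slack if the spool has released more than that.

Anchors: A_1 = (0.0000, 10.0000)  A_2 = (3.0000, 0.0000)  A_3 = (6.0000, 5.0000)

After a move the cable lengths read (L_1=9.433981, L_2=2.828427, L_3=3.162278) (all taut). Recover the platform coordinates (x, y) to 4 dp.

(5.0000, 2.0000)

each cable: (A_i−P)·(A_i−P) = L_i²; let c_i = ‖A_i‖²−L_i²
c_1 = 0.0000+100.0000−89.0000 = 11.0000
row 1: -6.0000x + 20.0000y = 10.0000  (c_2=1.0000)
row 2: -12.0000x + 10.0000y = -40.0000  (c_3=51.0000)
Cramer on rows 1–2 → x = 5.0000, y = 2.0000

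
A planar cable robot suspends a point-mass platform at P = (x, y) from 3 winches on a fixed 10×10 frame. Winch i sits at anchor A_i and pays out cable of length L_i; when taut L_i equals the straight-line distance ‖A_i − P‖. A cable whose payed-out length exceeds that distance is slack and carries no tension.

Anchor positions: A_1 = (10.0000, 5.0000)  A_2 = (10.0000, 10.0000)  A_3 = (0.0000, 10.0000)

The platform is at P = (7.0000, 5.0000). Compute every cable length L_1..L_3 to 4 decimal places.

L_1: Δ = A_1−P = (3.0000, 0.0000) → ‖Δ‖ = √9.0000 = 3.0000
L_2: Δ = A_2−P = (3.0000, 5.0000) → ‖Δ‖ = √34.0000 = 5.8310
L_3: Δ = A_3−P = (-7.0000, 5.0000) → ‖Δ‖ = √74.0000 = 8.6023

(3.0000, 5.8310, 8.6023)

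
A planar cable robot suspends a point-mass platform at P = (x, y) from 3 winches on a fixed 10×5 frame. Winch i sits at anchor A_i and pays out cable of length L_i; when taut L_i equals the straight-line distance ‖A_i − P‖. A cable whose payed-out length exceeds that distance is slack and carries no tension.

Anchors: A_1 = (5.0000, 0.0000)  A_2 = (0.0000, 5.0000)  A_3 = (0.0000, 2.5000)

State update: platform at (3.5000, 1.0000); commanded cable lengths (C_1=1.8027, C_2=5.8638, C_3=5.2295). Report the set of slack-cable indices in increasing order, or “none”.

cable 1: √((1.5000)²+(-1.0000)²)=1.8028, C_1=1.8027: taut
cable 2: √((-3.5000)²+(4.0000)²)=5.3151, C_2=5.8638: slack
cable 3: √((-3.5000)²+(1.5000)²)=3.8079, C_3=5.2295: slack

2, 3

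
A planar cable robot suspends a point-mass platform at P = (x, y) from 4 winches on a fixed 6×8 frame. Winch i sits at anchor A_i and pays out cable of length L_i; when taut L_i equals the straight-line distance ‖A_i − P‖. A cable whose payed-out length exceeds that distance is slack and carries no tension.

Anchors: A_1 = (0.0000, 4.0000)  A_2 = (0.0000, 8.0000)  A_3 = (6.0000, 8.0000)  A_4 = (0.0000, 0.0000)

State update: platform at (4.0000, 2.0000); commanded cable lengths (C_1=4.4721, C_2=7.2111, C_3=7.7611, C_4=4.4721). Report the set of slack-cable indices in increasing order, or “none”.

3

i=1: geometric 4.4721 vs commanded 4.4721 ⇒ taut
i=2: geometric 7.2111 vs commanded 7.2111 ⇒ taut
i=3: geometric 6.3246 vs commanded 7.7611 ⇒ slack
i=4: geometric 4.4721 vs commanded 4.4721 ⇒ taut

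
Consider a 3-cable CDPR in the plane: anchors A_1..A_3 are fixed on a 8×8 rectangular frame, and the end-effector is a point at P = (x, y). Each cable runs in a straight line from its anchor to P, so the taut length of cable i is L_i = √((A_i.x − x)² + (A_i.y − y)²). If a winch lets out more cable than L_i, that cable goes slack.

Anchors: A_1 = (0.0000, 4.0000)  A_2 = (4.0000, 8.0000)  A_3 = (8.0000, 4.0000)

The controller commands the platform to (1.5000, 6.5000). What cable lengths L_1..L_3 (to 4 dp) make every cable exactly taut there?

(2.9155, 2.9155, 6.9642)

cable 1: Δx=-1.5000, Δy=-2.5000; L_1 = √(Δx²+Δy²) = 2.9155
cable 2: Δx=2.5000, Δy=1.5000; L_2 = √(Δx²+Δy²) = 2.9155
cable 3: Δx=6.5000, Δy=-2.5000; L_3 = √(Δx²+Δy²) = 6.9642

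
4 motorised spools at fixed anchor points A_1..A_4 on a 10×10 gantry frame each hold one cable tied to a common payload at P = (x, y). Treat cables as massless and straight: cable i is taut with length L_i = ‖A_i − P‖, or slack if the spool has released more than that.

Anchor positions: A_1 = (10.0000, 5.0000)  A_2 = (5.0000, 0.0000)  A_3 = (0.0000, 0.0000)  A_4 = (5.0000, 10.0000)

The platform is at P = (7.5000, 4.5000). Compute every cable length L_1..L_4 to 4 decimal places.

(2.5495, 5.1478, 8.7464, 6.0415)

L_1: Δ = A_1−P = (2.5000, 0.5000) → ‖Δ‖ = √6.5000 = 2.5495
L_2: Δ = A_2−P = (-2.5000, -4.5000) → ‖Δ‖ = √26.5000 = 5.1478
L_3: Δ = A_3−P = (-7.5000, -4.5000) → ‖Δ‖ = √76.5000 = 8.7464
L_4: Δ = A_4−P = (-2.5000, 5.5000) → ‖Δ‖ = √36.5000 = 6.0415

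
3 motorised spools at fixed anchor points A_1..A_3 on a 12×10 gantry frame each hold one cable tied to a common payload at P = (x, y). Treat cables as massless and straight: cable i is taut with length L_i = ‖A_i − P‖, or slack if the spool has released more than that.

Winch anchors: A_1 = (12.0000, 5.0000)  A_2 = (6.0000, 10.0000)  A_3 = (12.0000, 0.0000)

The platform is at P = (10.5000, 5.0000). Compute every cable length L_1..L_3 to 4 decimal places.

L_1: Δ = A_1−P = (1.5000, 0.0000) → ‖Δ‖ = √2.2500 = 1.5000
L_2: Δ = A_2−P = (-4.5000, 5.0000) → ‖Δ‖ = √45.2500 = 6.7268
L_3: Δ = A_3−P = (1.5000, -5.0000) → ‖Δ‖ = √27.2500 = 5.2202

(1.5000, 6.7268, 5.2202)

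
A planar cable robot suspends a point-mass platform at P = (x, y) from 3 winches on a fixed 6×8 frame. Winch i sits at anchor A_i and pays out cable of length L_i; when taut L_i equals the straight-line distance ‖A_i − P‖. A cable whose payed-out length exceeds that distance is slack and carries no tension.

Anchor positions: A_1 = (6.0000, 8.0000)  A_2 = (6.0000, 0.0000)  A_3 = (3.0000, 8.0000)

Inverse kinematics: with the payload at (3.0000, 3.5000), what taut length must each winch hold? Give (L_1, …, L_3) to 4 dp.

(5.4083, 4.6098, 4.5000)

L_1: Δ = A_1−P = (3.0000, 4.5000) → ‖Δ‖ = √29.2500 = 5.4083
L_2: Δ = A_2−P = (3.0000, -3.5000) → ‖Δ‖ = √21.2500 = 4.6098
L_3: Δ = A_3−P = (0.0000, 4.5000) → ‖Δ‖ = √20.2500 = 4.5000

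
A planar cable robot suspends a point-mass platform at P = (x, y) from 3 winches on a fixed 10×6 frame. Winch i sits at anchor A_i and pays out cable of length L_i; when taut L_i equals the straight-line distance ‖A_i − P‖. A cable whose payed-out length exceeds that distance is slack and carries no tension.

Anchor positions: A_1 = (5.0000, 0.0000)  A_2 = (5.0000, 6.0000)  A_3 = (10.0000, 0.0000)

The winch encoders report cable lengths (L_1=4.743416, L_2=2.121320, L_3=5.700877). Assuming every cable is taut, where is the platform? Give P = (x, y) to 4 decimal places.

(6.5000, 4.5000)

expand ‖A_i−P‖²=L_i² and subtract eq 1 (c_i ≔ ‖A_i‖²−L_i²)
c_1 = 25.0000+0.0000−22.5000 = 2.5000
eq1−eq2 → [0.0000  -12.0000]·P = -54.0000
eq1−eq3 → [-10.0000  0.0000]·P = -65.0000
2×2 solve → P = (6.5000, 4.5000)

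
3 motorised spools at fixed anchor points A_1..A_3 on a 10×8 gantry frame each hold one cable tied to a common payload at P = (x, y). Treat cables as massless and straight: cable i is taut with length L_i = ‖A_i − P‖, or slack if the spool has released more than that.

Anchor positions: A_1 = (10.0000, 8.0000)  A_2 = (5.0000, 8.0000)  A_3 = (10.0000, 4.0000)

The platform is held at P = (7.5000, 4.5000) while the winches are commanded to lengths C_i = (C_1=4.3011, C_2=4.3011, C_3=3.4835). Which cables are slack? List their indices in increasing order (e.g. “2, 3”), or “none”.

cable 1: L_1 = ‖A_1−P‖ = 4.3012;  C_1 = 4.3011 → taut
cable 2: L_2 = ‖A_2−P‖ = 4.3012;  C_2 = 4.3011 → taut
cable 3: L_3 = ‖A_3−P‖ = 2.5495;  C_3 = 3.4835 → slack

3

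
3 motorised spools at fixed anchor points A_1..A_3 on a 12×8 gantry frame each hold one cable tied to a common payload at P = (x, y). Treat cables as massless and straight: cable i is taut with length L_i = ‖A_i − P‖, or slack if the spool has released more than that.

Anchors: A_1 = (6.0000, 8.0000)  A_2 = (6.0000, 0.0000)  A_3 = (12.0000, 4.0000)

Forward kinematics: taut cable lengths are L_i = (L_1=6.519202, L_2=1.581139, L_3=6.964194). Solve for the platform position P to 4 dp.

(5.5000, 1.5000)

each cable: (A_i−P)·(A_i−P) = L_i²; let k_i = ‖A_i‖²−L_i²
k_1 = 36.0000+64.0000−42.5000 = 57.5000
row 1: 0.0000x + 16.0000y = 24.0000  (k_2=33.5000)
row 2: -12.0000x + 8.0000y = -54.0000  (k_3=111.5000)
Cramer on rows 1–2 → x = 5.5000, y = 1.5000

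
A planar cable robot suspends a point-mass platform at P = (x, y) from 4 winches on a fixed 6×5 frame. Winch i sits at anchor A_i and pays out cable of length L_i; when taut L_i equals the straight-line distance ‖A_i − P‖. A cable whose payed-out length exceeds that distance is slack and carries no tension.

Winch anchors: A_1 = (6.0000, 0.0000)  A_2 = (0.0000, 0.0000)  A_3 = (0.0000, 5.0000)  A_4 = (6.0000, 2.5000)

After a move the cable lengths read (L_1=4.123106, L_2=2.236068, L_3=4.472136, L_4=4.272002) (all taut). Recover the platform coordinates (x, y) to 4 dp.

expand ‖A_i−P‖²=L_i² and subtract eq 1 (c_i ≔ ‖A_i‖²−L_i²)
c_1 = 36.0000+0.0000−17.0000 = 19.0000
eq1−eq2 → [12.0000  0.0000]·P = 24.0000
eq1−eq3 → [12.0000  -10.0000]·P = 14.0000
eq1−eq4 → [0.0000  -5.0000]·P = -5.0000
2×2 solve → P = (2.0000, 1.0000)
check cable 4: ‖A_4−P‖² = 18.2500 ≈ L_4² = 18.2500 ✓

(2.0000, 1.0000)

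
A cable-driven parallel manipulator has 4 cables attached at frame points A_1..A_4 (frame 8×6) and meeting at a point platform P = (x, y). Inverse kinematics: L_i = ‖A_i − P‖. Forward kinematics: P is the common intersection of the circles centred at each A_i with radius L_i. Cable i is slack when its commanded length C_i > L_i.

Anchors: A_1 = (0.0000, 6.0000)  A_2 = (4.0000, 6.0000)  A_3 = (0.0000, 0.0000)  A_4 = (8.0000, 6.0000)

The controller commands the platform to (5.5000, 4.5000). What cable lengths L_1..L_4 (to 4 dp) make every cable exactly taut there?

(5.7009, 2.1213, 7.1063, 2.9155)

L_1 = √((0.0000−5.5000)² + (6.0000−4.5000)²) = 5.7009
L_2 = √((4.0000−5.5000)² + (6.0000−4.5000)²) = 2.1213
L_3 = √((0.0000−5.5000)² + (0.0000−4.5000)²) = 7.1063
L_4 = √((8.0000−5.5000)² + (6.0000−4.5000)²) = 2.9155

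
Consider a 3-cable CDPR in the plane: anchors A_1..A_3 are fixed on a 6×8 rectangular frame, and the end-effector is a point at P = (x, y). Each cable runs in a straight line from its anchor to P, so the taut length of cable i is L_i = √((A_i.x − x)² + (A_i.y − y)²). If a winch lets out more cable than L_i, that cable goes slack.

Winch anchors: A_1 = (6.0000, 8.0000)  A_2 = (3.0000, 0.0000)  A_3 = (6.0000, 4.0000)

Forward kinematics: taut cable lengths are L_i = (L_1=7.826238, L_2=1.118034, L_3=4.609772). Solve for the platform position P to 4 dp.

circle eqns → linear via eq_j − eq_1; set k_j = A_j·A_j − L_j²
k_1 = 36.0000+64.0000−61.2500 = 38.7500
6.0000·x + 16.0000·y = k_1−k_2 = 31.0000
0.0000·x + 8.0000·y = k_1−k_3 = 8.0000
solve first two rows → x=2.5000, y=1.0000

(2.5000, 1.0000)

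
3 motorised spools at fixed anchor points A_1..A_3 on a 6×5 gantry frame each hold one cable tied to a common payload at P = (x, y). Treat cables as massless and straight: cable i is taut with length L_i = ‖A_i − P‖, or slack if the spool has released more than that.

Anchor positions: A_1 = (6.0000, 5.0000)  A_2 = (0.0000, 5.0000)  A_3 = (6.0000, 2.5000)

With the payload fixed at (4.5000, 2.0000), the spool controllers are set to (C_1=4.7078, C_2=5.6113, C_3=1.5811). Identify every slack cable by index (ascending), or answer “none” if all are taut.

i=1: geometric 3.3541 vs commanded 4.7078 ⇒ slack
i=2: geometric 5.4083 vs commanded 5.6113 ⇒ slack
i=3: geometric 1.5811 vs commanded 1.5811 ⇒ taut

1, 2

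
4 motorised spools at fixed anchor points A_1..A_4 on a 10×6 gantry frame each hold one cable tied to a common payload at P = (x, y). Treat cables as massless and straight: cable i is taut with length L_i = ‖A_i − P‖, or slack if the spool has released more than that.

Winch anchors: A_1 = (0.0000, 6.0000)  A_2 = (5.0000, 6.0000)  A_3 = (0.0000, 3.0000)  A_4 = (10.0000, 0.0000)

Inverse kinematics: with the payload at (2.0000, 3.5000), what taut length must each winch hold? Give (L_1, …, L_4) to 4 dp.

cable 1: Δx=-2.0000, Δy=2.5000; L_1 = √(Δx²+Δy²) = 3.2016
cable 2: Δx=3.0000, Δy=2.5000; L_2 = √(Δx²+Δy²) = 3.9051
cable 3: Δx=-2.0000, Δy=-0.5000; L_3 = √(Δx²+Δy²) = 2.0616
cable 4: Δx=8.0000, Δy=-3.5000; L_4 = √(Δx²+Δy²) = 8.7321

(3.2016, 3.9051, 2.0616, 8.7321)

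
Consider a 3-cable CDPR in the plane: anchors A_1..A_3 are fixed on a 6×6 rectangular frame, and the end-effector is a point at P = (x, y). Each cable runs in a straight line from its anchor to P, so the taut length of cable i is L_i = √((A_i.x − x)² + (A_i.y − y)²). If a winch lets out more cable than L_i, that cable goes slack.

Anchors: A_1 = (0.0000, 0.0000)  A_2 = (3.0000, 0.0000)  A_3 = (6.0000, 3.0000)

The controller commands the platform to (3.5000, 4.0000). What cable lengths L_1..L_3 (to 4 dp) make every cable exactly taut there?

(5.3151, 4.0311, 2.6926)

cable 1: Δx=-3.5000, Δy=-4.0000; L_1 = √(Δx²+Δy²) = 5.3151
cable 2: Δx=-0.5000, Δy=-4.0000; L_2 = √(Δx²+Δy²) = 4.0311
cable 3: Δx=2.5000, Δy=-1.0000; L_3 = √(Δx²+Δy²) = 2.6926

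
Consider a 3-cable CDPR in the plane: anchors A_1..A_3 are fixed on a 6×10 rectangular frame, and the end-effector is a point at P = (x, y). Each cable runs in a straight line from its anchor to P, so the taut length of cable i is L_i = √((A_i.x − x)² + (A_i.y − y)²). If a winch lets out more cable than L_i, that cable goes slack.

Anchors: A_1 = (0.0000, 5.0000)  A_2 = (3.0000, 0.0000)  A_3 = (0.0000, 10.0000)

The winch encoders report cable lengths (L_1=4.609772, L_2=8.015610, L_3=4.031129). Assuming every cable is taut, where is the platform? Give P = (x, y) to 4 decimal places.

(3.5000, 8.0000)

each cable: (A_i−P)·(A_i−P) = L_i²; let k_i = ‖A_i‖²−L_i²
k_1 = 0.0000+25.0000−21.2500 = 3.7500
row 1: -6.0000x + 10.0000y = 59.0000  (k_2=-55.2500)
row 2: 0.0000x − 10.0000y = -80.0000  (k_3=83.7500)
Cramer on rows 1–2 → x = 3.5000, y = 8.0000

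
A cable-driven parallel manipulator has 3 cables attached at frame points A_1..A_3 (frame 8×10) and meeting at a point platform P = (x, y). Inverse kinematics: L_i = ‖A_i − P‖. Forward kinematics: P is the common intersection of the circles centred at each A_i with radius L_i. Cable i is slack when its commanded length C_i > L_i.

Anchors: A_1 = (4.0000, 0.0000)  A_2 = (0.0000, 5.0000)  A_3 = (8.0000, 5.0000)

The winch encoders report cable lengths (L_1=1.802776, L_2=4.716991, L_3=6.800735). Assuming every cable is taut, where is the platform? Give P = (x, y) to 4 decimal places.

expand ‖A_i−P‖²=L_i² and subtract eq 1 (q_i ≔ ‖A_i‖²−L_i²)
q_1 = 16.0000+0.0000−3.2500 = 12.7500
eq1−eq2 → [8.0000  -10.0000]·P = 10.0000
eq1−eq3 → [-8.0000  -10.0000]·P = -30.0000
2×2 solve → P = (2.5000, 1.0000)

(2.5000, 1.0000)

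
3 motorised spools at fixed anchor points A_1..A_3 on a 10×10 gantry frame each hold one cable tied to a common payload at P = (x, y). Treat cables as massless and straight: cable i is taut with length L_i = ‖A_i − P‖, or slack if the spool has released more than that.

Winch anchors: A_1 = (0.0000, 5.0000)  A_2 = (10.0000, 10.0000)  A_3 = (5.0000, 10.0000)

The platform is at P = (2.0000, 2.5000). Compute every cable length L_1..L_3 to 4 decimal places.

(3.2016, 10.9659, 8.0777)

L_1: Δ = A_1−P = (-2.0000, 2.5000) → ‖Δ‖ = √10.2500 = 3.2016
L_2: Δ = A_2−P = (8.0000, 7.5000) → ‖Δ‖ = √120.2500 = 10.9659
L_3: Δ = A_3−P = (3.0000, 7.5000) → ‖Δ‖ = √65.2500 = 8.0777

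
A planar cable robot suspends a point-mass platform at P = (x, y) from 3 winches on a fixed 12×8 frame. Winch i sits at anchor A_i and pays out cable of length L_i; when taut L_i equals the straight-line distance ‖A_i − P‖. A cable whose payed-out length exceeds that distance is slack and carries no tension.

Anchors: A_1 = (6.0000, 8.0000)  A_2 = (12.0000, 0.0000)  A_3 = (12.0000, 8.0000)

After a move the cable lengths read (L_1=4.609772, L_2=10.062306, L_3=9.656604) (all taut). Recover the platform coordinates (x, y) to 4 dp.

(3.0000, 4.5000)

each cable: (A_i−P)·(A_i−P) = L_i²; let c_i = ‖A_i‖²−L_i²
c_1 = 36.0000+64.0000−21.2500 = 78.7500
row 1: -12.0000x + 16.0000y = 36.0000  (c_2=42.7500)
row 2: -12.0000x + 0.0000y = -36.0000  (c_3=114.7500)
Cramer on rows 1–2 → x = 3.0000, y = 4.5000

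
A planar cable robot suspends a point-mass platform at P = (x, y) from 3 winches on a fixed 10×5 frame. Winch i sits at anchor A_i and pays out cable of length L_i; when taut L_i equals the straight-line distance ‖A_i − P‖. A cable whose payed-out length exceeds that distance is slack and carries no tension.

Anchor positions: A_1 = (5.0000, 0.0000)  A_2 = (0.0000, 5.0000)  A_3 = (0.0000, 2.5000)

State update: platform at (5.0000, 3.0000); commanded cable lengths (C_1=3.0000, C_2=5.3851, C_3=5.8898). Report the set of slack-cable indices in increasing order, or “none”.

i=1: geometric 3.0000 vs commanded 3.0000 ⇒ taut
i=2: geometric 5.3852 vs commanded 5.3851 ⇒ taut
i=3: geometric 5.0249 vs commanded 5.8898 ⇒ slack

3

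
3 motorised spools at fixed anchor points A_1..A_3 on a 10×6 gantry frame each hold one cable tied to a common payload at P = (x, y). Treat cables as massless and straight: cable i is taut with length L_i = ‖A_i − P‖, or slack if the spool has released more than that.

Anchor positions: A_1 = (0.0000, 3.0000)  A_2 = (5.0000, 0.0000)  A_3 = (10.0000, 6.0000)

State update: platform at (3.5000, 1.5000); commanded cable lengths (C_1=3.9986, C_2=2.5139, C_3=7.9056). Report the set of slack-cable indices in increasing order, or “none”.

1, 2

i=1: geometric 3.8079 vs commanded 3.9986 ⇒ slack
i=2: geometric 2.1213 vs commanded 2.5139 ⇒ slack
i=3: geometric 7.9057 vs commanded 7.9056 ⇒ taut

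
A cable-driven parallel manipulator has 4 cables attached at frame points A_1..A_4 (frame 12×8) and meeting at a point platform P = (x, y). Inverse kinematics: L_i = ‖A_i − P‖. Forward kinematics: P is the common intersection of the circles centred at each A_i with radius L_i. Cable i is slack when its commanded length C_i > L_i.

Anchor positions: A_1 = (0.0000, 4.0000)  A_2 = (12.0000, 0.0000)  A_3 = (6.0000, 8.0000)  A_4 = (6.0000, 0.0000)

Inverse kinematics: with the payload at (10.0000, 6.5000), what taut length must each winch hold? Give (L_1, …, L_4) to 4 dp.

(10.3078, 6.8007, 4.2720, 7.6322)

L_1 = √((0.0000−10.0000)² + (4.0000−6.5000)²) = 10.3078
L_2 = √((12.0000−10.0000)² + (0.0000−6.5000)²) = 6.8007
L_3 = √((6.0000−10.0000)² + (8.0000−6.5000)²) = 4.2720
L_4 = √((6.0000−10.0000)² + (0.0000−6.5000)²) = 7.6322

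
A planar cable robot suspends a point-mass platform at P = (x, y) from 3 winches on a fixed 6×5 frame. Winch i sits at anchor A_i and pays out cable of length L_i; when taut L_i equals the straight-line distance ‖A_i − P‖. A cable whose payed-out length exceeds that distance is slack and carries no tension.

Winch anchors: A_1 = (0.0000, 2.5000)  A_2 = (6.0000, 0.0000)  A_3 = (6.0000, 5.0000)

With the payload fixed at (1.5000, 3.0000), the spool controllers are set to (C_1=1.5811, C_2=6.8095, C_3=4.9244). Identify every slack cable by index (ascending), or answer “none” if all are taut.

2

cable 1: L_1 = ‖A_1−P‖ = 1.5811;  C_1 = 1.5811 → taut
cable 2: L_2 = ‖A_2−P‖ = 5.4083;  C_2 = 6.8095 → slack
cable 3: L_3 = ‖A_3−P‖ = 4.9244;  C_3 = 4.9244 → taut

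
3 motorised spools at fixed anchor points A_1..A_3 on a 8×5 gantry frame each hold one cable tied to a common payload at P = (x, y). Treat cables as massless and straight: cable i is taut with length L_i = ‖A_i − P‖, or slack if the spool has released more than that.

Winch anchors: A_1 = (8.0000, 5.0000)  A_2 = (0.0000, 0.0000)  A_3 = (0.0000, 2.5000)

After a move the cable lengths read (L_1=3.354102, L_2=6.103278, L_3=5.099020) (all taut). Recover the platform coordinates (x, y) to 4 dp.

(5.0000, 3.5000)

circle eqns → linear via eq_j − eq_1; set k_j = A_j·A_j − L_j²
k_1 = 64.0000+25.0000−11.2500 = 77.7500
16.0000·x + 10.0000·y = k_1−k_2 = 115.0000
16.0000·x + 5.0000·y = k_1−k_3 = 97.5000
solve first two rows → x=5.0000, y=3.5000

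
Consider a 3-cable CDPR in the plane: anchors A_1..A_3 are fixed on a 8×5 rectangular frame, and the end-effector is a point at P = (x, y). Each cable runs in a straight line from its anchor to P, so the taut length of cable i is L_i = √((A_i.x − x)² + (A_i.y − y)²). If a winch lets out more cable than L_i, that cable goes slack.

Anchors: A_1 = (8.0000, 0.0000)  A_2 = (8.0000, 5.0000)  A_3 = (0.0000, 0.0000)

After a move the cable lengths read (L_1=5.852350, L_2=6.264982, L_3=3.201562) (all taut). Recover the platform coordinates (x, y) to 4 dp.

(2.5000, 2.0000)

expand ‖A_i−P‖²=L_i² and subtract eq 1 (q_i ≔ ‖A_i‖²−L_i²)
q_1 = 64.0000+0.0000−34.2500 = 29.7500
eq1−eq2 → [0.0000  -10.0000]·P = -20.0000
eq1−eq3 → [16.0000  0.0000]·P = 40.0000
2×2 solve → P = (2.5000, 2.0000)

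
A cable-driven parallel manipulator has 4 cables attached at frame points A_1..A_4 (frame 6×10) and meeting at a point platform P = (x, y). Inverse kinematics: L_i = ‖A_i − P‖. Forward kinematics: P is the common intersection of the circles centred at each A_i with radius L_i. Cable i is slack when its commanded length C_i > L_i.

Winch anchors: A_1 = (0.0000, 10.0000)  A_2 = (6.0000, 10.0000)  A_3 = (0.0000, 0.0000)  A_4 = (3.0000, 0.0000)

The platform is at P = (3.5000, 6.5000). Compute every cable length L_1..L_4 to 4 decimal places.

(4.9497, 4.3012, 7.3824, 6.5192)

cable 1: Δx=-3.5000, Δy=3.5000; L_1 = √(Δx²+Δy²) = 4.9497
cable 2: Δx=2.5000, Δy=3.5000; L_2 = √(Δx²+Δy²) = 4.3012
cable 3: Δx=-3.5000, Δy=-6.5000; L_3 = √(Δx²+Δy²) = 7.3824
cable 4: Δx=-0.5000, Δy=-6.5000; L_4 = √(Δx²+Δy²) = 6.5192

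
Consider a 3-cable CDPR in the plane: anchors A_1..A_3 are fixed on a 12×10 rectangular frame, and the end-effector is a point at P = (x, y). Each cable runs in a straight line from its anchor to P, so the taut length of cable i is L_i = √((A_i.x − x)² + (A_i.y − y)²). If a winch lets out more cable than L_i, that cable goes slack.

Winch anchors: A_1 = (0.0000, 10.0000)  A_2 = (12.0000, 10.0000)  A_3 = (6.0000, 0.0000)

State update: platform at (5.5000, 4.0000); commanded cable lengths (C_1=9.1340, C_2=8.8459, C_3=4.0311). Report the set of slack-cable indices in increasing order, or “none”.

i=1: geometric 8.1394 vs commanded 9.1340 ⇒ slack
i=2: geometric 8.8459 vs commanded 8.8459 ⇒ taut
i=3: geometric 4.0311 vs commanded 4.0311 ⇒ taut

1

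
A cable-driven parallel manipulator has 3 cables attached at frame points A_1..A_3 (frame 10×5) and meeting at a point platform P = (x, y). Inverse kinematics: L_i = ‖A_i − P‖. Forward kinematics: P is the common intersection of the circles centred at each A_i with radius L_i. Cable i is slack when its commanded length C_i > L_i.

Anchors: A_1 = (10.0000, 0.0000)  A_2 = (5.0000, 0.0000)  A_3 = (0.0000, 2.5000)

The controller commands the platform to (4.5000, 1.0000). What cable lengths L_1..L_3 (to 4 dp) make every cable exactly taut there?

(5.5902, 1.1180, 4.7434)

L_1: Δ = A_1−P = (5.5000, -1.0000) → ‖Δ‖ = √31.2500 = 5.5902
L_2: Δ = A_2−P = (0.5000, -1.0000) → ‖Δ‖ = √1.2500 = 1.1180
L_3: Δ = A_3−P = (-4.5000, 1.5000) → ‖Δ‖ = √22.5000 = 4.7434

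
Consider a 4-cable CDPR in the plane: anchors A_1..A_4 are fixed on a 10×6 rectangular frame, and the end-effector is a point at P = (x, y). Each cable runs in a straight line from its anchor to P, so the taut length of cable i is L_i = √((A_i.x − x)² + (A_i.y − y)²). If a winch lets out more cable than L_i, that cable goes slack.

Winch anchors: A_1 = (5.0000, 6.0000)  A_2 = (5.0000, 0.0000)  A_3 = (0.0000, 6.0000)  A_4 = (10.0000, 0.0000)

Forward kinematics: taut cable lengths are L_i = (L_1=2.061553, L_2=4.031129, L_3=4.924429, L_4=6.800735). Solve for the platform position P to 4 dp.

(4.5000, 4.0000)

expand ‖A_i−P‖²=L_i² and subtract eq 1 (q_i ≔ ‖A_i‖²−L_i²)
q_1 = 25.0000+36.0000−4.2500 = 56.7500
eq1−eq2 → [0.0000  12.0000]·P = 48.0000
eq1−eq3 → [10.0000  0.0000]·P = 45.0000
eq1−eq4 → [-10.0000  12.0000]·P = 3.0000
2×2 solve → P = (4.5000, 4.0000)
check cable 4: ‖A_4−P‖² = 46.2500 ≈ L_4² = 46.2500 ✓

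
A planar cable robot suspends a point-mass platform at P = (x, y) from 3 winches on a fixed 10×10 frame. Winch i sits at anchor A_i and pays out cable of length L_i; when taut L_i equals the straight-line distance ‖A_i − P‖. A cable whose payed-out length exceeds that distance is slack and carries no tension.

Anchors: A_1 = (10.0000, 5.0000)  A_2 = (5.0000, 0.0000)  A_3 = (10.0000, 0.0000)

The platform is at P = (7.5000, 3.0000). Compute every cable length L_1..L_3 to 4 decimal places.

L_1 = √((10.0000−7.5000)² + (5.0000−3.0000)²) = 3.2016
L_2 = √((5.0000−7.5000)² + (0.0000−3.0000)²) = 3.9051
L_3 = √((10.0000−7.5000)² + (0.0000−3.0000)²) = 3.9051

(3.2016, 3.9051, 3.9051)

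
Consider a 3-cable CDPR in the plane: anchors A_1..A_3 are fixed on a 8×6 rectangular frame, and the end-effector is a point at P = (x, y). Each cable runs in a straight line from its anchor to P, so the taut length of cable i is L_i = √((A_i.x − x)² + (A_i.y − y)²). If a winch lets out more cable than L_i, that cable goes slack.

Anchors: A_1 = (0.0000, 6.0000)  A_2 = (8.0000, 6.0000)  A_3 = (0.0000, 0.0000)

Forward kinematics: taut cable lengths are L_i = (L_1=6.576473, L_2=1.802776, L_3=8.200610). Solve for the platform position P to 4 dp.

(6.5000, 5.0000)

each cable: (A_i−P)·(A_i−P) = L_i²; let q_i = ‖A_i‖²−L_i²
q_1 = 0.0000+36.0000−43.2500 = -7.2500
row 1: -16.0000x + 0.0000y = -104.0000  (q_2=96.7500)
row 2: 0.0000x + 12.0000y = 60.0000  (q_3=-67.2500)
Cramer on rows 1–2 → x = 6.5000, y = 5.0000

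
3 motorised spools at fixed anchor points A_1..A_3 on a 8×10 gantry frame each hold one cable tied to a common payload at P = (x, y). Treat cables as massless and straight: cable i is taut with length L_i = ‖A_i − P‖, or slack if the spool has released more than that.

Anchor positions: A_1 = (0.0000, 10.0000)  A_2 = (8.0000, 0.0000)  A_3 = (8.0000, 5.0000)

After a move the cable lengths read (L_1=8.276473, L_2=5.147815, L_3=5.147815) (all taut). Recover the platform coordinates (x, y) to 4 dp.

expand ‖A_i−P‖²=L_i² and subtract eq 1 (c_i ≔ ‖A_i‖²−L_i²)
c_1 = 0.0000+100.0000−68.5000 = 31.5000
eq1−eq2 → [-16.0000  20.0000]·P = -6.0000
eq1−eq3 → [-16.0000  10.0000]·P = -31.0000
2×2 solve → P = (3.5000, 2.5000)

(3.5000, 2.5000)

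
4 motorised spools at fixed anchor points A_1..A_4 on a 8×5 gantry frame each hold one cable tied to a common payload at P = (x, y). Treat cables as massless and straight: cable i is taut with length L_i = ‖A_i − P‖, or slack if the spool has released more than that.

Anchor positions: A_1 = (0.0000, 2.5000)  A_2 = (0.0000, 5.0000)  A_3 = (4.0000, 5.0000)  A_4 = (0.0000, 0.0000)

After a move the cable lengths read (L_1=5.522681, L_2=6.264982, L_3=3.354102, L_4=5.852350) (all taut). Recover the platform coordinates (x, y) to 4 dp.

expand ‖A_i−P‖²=L_i² and subtract eq 1 (k_i ≔ ‖A_i‖²−L_i²)
k_1 = 0.0000+6.2500−30.5000 = -24.2500
eq1−eq2 → [0.0000  -5.0000]·P = -10.0000
eq1−eq3 → [-8.0000  -5.0000]·P = -54.0000
eq1−eq4 → [0.0000  5.0000]·P = 10.0000
2×2 solve → P = (5.5000, 2.0000)
check cable 4: ‖A_4−P‖² = 34.2500 ≈ L_4² = 34.2500 ✓

(5.5000, 2.0000)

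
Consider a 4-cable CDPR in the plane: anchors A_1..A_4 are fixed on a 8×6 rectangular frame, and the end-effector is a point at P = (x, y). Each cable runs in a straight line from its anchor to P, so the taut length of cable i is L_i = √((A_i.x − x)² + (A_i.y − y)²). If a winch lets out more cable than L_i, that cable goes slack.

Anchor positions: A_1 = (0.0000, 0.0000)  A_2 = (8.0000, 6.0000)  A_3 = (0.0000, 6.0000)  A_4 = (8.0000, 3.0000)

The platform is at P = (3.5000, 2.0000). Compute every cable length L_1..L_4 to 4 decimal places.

cable 1: Δx=-3.5000, Δy=-2.0000; L_1 = √(Δx²+Δy²) = 4.0311
cable 2: Δx=4.5000, Δy=4.0000; L_2 = √(Δx²+Δy²) = 6.0208
cable 3: Δx=-3.5000, Δy=4.0000; L_3 = √(Δx²+Δy²) = 5.3151
cable 4: Δx=4.5000, Δy=1.0000; L_4 = √(Δx²+Δy²) = 4.6098

(4.0311, 6.0208, 5.3151, 4.6098)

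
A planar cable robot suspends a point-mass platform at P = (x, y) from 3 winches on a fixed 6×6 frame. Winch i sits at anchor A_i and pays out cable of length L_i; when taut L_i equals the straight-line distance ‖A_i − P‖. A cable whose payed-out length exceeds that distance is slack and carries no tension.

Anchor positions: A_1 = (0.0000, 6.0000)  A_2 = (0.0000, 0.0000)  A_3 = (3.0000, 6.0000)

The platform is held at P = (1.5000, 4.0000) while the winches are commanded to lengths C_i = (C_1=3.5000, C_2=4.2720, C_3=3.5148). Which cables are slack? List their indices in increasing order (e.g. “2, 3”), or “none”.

cable 1: √((-1.5000)²+(2.0000)²)=2.5000, C_1=3.5000: slack
cable 2: √((-1.5000)²+(-4.0000)²)=4.2720, C_2=4.2720: taut
cable 3: √((1.5000)²+(2.0000)²)=2.5000, C_3=3.5148: slack

1, 3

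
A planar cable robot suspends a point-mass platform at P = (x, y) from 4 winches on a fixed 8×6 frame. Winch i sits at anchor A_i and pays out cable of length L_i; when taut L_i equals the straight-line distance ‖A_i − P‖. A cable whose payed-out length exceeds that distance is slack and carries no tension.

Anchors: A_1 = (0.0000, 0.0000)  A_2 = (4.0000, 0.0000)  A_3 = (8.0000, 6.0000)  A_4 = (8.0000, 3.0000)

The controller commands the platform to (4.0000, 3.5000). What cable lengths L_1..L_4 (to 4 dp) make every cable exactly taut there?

(5.3151, 3.5000, 4.7170, 4.0311)

L_1 = √((0.0000−4.0000)² + (0.0000−3.5000)²) = 5.3151
L_2 = √((4.0000−4.0000)² + (0.0000−3.5000)²) = 3.5000
L_3 = √((8.0000−4.0000)² + (6.0000−3.5000)²) = 4.7170
L_4 = √((8.0000−4.0000)² + (3.0000−3.5000)²) = 4.0311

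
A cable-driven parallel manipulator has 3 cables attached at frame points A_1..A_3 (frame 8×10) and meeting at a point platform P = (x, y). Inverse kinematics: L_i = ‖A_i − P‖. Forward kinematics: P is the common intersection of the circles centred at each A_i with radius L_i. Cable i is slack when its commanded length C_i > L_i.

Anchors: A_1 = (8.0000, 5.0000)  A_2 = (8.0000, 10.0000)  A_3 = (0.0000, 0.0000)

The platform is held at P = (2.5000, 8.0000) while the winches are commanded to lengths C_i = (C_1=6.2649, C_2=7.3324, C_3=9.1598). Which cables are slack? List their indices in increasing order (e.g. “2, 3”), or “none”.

cable 1: L_1 = ‖A_1−P‖ = 6.2650;  C_1 = 6.2649 → taut
cable 2: L_2 = ‖A_2−P‖ = 5.8523;  C_2 = 7.3324 → slack
cable 3: L_3 = ‖A_3−P‖ = 8.3815;  C_3 = 9.1598 → slack

2, 3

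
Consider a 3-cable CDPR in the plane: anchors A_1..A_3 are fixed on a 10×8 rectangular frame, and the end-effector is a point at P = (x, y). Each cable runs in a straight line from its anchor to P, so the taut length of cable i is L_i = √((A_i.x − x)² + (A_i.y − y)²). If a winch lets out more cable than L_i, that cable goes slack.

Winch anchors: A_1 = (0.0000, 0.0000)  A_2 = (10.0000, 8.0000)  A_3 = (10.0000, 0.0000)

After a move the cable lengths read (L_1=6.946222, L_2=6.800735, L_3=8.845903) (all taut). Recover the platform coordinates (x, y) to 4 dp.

expand ‖A_i−P‖²=L_i² and subtract eq 1 (q_i ≔ ‖A_i‖²−L_i²)
q_1 = 0.0000+0.0000−48.2500 = -48.2500
eq1−eq2 → [-20.0000  -16.0000]·P = -166.0000
eq1−eq3 → [-20.0000  0.0000]·P = -70.0000
2×2 solve → P = (3.5000, 6.0000)

(3.5000, 6.0000)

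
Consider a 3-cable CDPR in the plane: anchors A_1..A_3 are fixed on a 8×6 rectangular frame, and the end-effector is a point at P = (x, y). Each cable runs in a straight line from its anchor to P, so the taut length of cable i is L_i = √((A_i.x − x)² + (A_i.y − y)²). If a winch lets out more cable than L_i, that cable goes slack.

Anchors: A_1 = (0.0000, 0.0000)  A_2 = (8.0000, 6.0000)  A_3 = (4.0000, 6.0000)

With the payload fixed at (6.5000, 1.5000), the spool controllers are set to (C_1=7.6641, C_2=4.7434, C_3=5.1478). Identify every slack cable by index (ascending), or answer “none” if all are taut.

cable 1: L_1 = ‖A_1−P‖ = 6.6708;  C_1 = 7.6641 → slack
cable 2: L_2 = ‖A_2−P‖ = 4.7434;  C_2 = 4.7434 → taut
cable 3: L_3 = ‖A_3−P‖ = 5.1478;  C_3 = 5.1478 → taut

1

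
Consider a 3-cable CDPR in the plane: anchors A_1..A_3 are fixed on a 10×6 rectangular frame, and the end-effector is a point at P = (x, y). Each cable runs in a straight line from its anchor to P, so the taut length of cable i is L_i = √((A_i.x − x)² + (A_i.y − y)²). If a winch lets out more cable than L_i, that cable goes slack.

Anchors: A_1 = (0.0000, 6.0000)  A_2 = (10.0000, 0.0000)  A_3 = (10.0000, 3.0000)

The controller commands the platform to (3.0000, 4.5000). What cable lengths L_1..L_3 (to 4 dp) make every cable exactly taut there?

(3.3541, 8.3217, 7.1589)

L_1: Δ = A_1−P = (-3.0000, 1.5000) → ‖Δ‖ = √11.2500 = 3.3541
L_2: Δ = A_2−P = (7.0000, -4.5000) → ‖Δ‖ = √69.2500 = 8.3217
L_3: Δ = A_3−P = (7.0000, -1.5000) → ‖Δ‖ = √51.2500 = 7.1589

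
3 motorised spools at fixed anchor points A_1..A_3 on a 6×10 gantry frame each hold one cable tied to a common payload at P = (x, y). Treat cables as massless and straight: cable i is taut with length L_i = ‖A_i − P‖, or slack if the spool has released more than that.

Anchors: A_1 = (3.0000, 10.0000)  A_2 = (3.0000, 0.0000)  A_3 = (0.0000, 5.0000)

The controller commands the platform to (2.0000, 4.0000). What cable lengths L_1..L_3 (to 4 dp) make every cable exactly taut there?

cable 1: Δx=1.0000, Δy=6.0000; L_1 = √(Δx²+Δy²) = 6.0828
cable 2: Δx=1.0000, Δy=-4.0000; L_2 = √(Δx²+Δy²) = 4.1231
cable 3: Δx=-2.0000, Δy=1.0000; L_3 = √(Δx²+Δy²) = 2.2361

(6.0828, 4.1231, 2.2361)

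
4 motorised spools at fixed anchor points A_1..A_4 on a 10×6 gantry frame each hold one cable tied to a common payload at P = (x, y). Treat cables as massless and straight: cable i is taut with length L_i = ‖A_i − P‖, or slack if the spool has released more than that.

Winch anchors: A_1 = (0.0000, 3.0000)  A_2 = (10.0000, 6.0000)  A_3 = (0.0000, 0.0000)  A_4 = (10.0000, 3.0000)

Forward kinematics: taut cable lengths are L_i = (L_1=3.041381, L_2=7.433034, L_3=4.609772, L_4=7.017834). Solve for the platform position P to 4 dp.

(3.0000, 3.5000)

circle eqns → linear via eq_j − eq_1; set k_j = A_j·A_j − L_j²
k_1 = 0.0000+9.0000−9.2500 = -0.2500
-20.0000·x − 6.0000·y = k_1−k_2 = -81.0000
0.0000·x + 6.0000·y = k_1−k_3 = 21.0000
-20.0000·x + 0.0000·y = k_1−k_4 = -60.0000
solve first two rows → x=3.0000, y=3.5000
check cable 4: ‖A_4−P‖² = 49.2500 ≈ L_4² = 49.2500 ✓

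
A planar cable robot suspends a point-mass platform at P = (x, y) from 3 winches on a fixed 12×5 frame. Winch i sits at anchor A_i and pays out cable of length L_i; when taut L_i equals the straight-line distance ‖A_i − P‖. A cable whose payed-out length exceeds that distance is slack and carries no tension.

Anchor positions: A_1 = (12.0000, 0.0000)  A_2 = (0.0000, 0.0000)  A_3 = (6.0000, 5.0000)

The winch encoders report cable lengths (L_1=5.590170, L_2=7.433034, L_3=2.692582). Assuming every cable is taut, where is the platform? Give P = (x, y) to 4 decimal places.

each cable: (A_i−P)·(A_i−P) = L_i²; let q_i = ‖A_i‖²−L_i²
q_1 = 144.0000+0.0000−31.2500 = 112.7500
row 1: 24.0000x + 0.0000y = 168.0000  (q_2=-55.2500)
row 2: 12.0000x − 10.0000y = 59.0000  (q_3=53.7500)
Cramer on rows 1–2 → x = 7.0000, y = 2.5000

(7.0000, 2.5000)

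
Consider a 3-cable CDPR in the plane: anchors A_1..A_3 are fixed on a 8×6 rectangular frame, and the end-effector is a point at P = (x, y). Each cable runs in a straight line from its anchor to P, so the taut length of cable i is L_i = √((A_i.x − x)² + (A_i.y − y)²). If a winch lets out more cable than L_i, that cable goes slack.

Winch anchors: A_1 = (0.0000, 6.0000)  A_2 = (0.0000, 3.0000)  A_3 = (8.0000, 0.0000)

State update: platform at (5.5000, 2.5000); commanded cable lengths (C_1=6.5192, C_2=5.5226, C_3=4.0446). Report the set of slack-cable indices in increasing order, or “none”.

i=1: geometric 6.5192 vs commanded 6.5192 ⇒ taut
i=2: geometric 5.5227 vs commanded 5.5226 ⇒ taut
i=3: geometric 3.5355 vs commanded 4.0446 ⇒ slack

3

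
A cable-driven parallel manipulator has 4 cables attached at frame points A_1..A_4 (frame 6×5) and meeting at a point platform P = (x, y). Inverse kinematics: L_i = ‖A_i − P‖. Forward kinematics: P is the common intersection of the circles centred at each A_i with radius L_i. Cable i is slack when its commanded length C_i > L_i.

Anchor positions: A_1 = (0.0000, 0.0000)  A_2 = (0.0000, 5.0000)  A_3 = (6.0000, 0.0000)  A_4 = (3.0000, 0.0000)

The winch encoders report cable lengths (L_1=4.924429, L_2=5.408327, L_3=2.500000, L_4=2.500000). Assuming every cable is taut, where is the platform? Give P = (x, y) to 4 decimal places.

each cable: (A_i−P)·(A_i−P) = L_i²; let c_i = ‖A_i‖²−L_i²
c_1 = 0.0000+0.0000−24.2500 = -24.2500
row 1: 0.0000x − 10.0000y = -20.0000  (c_2=-4.2500)
row 2: -12.0000x + 0.0000y = -54.0000  (c_3=29.7500)
row 3: -6.0000x + 0.0000y = -27.0000  (c_4=2.7500)
Cramer on rows 1–2 → x = 4.5000, y = 2.0000
check cable 4: ‖A_4−P‖² = 6.2500 ≈ L_4² = 6.2500 ✓

(4.5000, 2.0000)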